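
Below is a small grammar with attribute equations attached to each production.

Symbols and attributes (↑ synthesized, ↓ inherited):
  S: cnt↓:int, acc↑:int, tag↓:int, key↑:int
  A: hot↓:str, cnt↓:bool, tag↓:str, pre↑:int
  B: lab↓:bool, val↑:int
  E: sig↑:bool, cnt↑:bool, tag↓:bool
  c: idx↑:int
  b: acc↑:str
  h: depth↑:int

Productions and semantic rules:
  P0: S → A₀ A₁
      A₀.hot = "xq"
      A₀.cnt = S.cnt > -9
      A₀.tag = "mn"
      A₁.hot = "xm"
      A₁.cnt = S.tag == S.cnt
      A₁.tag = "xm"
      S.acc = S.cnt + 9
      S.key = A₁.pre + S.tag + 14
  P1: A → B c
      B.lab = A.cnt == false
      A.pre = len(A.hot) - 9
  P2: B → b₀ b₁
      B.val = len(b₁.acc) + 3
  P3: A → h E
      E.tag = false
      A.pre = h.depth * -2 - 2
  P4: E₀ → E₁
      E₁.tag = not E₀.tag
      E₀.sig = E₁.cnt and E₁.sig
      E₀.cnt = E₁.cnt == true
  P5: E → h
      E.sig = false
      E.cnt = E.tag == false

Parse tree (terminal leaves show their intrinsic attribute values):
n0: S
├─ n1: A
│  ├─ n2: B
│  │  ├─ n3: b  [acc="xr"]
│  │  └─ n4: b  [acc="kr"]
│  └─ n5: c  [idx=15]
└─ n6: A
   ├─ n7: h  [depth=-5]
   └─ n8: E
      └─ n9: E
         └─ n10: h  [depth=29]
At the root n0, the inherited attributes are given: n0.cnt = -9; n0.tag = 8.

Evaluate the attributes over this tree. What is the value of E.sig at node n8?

false

1. n0.cnt = -9  [given at root]
2. n0.tag = 8  [given at root]
3. n1.hot = "xq"  ["xq"]
4. n1.cnt = false  [S.cnt > -9]
5. n1.tag = "mn"  ["mn"]
6. n2.lab = true  [A.cnt == false]
7. n3.acc = "xr"  [terminal]
8. n4.acc = "kr"  [terminal]
9. n2.val = 5  [len(b₁.acc) + 3]
10. n5.idx = 15  [terminal]
11. n1.pre = -7  [len(A.hot) - 9]
12. n6.hot = "xm"  ["xm"]
13. n6.cnt = false  [S.tag == S.cnt]
14. n6.tag = "xm"  ["xm"]
15. n7.depth = -5  [terminal]
16. n8.tag = false  [false]
17. n9.tag = true  [not E₀.tag]
18. n10.depth = 29  [terminal]
19. n9.sig = false  [false]
20. n9.cnt = false  [E.tag == false]
21. n8.sig = false  [E₁.cnt and E₁.sig]
22. n8.cnt = false  [E₁.cnt == true]
23. n6.pre = 8  [h.depth * -2 - 2]
24. n0.acc = 0  [S.cnt + 9]
25. n0.key = 30  [A₁.pre + S.tag + 14]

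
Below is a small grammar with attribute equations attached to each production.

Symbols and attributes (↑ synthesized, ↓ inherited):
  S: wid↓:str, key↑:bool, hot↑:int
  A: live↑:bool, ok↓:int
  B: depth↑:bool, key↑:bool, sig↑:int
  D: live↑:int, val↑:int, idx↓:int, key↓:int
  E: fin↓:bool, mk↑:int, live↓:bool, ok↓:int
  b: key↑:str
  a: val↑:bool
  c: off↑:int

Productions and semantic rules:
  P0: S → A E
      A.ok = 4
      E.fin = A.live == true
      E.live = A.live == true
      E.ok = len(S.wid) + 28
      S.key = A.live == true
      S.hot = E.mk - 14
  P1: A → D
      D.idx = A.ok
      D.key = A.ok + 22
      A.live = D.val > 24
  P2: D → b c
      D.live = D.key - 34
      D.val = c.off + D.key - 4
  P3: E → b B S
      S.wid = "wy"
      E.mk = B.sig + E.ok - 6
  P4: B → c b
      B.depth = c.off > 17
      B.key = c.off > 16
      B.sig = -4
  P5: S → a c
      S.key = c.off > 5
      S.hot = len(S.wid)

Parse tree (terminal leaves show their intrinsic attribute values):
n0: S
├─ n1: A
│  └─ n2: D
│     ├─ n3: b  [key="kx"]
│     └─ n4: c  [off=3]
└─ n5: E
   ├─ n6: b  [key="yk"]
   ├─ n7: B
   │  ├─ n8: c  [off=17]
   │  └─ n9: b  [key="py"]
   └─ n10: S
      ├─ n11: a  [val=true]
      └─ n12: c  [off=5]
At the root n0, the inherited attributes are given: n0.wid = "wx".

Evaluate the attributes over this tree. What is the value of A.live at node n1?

true

1. n0.wid = "wx"  [given at root]
2. n1.ok = 4  [4]
3. n2.idx = 4  [A.ok]
4. n2.key = 26  [A.ok + 22]
5. n3.key = "kx"  [terminal]
6. n4.off = 3  [terminal]
7. n2.live = -8  [D.key - 34]
8. n2.val = 25  [c.off + D.key - 4]
9. n1.live = true  [D.val > 24]
10. n5.fin = true  [A.live == true]
11. n5.live = true  [A.live == true]
12. n5.ok = 30  [len(S.wid) + 28]
13. n6.key = "yk"  [terminal]
14. n8.off = 17  [terminal]
15. n9.key = "py"  [terminal]
16. n7.depth = false  [c.off > 17]
17. n7.key = true  [c.off > 16]
18. n7.sig = -4  [-4]
19. n10.wid = "wy"  ["wy"]
20. n11.val = true  [terminal]
21. n12.off = 5  [terminal]
22. n10.key = false  [c.off > 5]
23. n10.hot = 2  [len(S.wid)]
24. n5.mk = 20  [B.sig + E.ok - 6]
25. n0.key = true  [A.live == true]
26. n0.hot = 6  [E.mk - 14]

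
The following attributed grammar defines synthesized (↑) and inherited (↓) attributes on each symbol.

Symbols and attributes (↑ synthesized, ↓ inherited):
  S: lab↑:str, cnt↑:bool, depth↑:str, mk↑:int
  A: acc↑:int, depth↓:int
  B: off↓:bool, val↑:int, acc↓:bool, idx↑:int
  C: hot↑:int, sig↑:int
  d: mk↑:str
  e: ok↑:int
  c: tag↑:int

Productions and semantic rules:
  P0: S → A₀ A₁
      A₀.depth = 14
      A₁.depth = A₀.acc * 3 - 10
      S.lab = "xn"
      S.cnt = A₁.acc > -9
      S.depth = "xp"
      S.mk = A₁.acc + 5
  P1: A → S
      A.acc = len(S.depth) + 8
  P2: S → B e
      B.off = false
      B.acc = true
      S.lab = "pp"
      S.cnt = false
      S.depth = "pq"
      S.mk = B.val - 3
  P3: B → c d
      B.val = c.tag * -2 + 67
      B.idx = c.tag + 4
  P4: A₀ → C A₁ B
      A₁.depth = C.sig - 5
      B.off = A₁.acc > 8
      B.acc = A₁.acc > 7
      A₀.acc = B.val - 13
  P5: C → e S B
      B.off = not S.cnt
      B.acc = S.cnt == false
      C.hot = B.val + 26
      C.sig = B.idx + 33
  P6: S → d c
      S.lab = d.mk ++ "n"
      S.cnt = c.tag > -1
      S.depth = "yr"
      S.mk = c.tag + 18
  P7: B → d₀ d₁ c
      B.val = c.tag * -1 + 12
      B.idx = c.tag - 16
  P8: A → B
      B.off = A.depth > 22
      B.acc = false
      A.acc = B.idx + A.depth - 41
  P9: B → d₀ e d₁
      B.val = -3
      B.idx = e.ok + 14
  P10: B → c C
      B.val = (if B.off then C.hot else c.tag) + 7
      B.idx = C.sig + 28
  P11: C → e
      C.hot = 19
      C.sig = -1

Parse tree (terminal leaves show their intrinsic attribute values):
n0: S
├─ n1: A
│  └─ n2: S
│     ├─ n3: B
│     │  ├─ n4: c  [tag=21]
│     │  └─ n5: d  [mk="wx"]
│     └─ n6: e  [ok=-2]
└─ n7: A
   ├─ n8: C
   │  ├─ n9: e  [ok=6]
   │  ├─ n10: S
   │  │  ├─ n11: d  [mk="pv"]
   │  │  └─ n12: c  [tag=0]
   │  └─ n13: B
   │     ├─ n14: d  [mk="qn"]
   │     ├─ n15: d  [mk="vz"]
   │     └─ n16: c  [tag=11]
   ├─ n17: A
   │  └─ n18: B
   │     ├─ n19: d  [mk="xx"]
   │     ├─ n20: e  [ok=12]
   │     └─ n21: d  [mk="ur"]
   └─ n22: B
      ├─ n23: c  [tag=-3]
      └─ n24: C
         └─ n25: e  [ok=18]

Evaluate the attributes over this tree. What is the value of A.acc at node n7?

1. n1.depth = 14  [14]
2. n3.off = false  [false]
3. n3.acc = true  [true]
4. n4.tag = 21  [terminal]
5. n5.mk = "wx"  [terminal]
6. n3.val = 25  [c.tag * -2 + 67]
7. n3.idx = 25  [c.tag + 4]
8. n6.ok = -2  [terminal]
9. n2.lab = "pp"  ["pp"]
10. n2.cnt = false  [false]
11. n2.depth = "pq"  ["pq"]
12. n2.mk = 22  [B.val - 3]
13. n1.acc = 10  [len(S.depth) + 8]
14. n7.depth = 20  [A₀.acc * 3 - 10]
15. n9.ok = 6  [terminal]
16. n11.mk = "pv"  [terminal]
17. n12.tag = 0  [terminal]
18. n10.lab = "pvn"  [d.mk ++ "n"]
19. n10.cnt = true  [c.tag > -1]
20. n10.depth = "yr"  ["yr"]
21. n10.mk = 18  [c.tag + 18]
22. n13.off = false  [not S.cnt]
23. n13.acc = false  [S.cnt == false]
24. n14.mk = "qn"  [terminal]
25. n15.mk = "vz"  [terminal]
26. n16.tag = 11  [terminal]
27. n13.val = 1  [c.tag * -1 + 12]
28. n13.idx = -5  [c.tag - 16]
29. n8.hot = 27  [B.val + 26]
30. n8.sig = 28  [B.idx + 33]
31. n17.depth = 23  [C.sig - 5]
32. n18.off = true  [A.depth > 22]
33. n18.acc = false  [false]
34. n19.mk = "xx"  [terminal]
35. n20.ok = 12  [terminal]
36. n21.mk = "ur"  [terminal]
37. n18.val = -3  [-3]
38. n18.idx = 26  [e.ok + 14]
39. n17.acc = 8  [B.idx + A.depth - 41]
40. n22.off = false  [A₁.acc > 8]
41. n22.acc = true  [A₁.acc > 7]
42. n23.tag = -3  [terminal]
43. n25.ok = 18  [terminal]
44. n24.hot = 19  [19]
45. n24.sig = -1  [-1]
46. n22.val = 4  [(if B.off then C.hot else c.tag) + 7]
47. n22.idx = 27  [C.sig + 28]
48. n7.acc = -9  [B.val - 13]
49. n0.lab = "xn"  ["xn"]
50. n0.cnt = false  [A₁.acc > -9]
51. n0.depth = "xp"  ["xp"]
52. n0.mk = -4  [A₁.acc + 5]

-9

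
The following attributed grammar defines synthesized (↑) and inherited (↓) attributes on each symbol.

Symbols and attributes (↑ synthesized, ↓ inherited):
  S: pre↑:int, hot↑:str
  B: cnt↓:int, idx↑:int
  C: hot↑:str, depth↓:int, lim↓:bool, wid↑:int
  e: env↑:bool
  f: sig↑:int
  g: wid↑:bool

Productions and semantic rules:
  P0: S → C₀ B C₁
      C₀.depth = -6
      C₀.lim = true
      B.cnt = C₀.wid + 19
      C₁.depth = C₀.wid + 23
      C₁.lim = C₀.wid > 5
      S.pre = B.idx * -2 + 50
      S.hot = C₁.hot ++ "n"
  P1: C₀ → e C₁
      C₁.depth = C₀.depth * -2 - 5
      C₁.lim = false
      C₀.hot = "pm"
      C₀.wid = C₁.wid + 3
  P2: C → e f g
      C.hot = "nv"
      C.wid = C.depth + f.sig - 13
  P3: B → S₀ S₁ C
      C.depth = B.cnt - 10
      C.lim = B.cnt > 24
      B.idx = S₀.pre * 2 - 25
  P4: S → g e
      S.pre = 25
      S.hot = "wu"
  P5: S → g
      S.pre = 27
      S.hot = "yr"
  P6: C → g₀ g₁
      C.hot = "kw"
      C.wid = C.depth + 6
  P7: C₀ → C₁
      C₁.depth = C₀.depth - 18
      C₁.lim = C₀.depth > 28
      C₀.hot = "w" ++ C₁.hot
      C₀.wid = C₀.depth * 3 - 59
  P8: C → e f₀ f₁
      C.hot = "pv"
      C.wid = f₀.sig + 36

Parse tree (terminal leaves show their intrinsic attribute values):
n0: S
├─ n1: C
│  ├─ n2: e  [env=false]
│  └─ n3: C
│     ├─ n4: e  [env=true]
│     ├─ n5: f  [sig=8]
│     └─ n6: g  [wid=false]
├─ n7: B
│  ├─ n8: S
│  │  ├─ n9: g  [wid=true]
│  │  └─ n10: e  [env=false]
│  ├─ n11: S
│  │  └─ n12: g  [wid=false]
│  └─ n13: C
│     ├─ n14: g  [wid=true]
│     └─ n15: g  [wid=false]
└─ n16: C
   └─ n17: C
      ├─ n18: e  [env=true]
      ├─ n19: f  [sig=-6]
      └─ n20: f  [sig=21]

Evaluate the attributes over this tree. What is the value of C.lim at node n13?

false

1. n1.depth = -6  [-6]
2. n1.lim = true  [true]
3. n2.env = false  [terminal]
4. n3.depth = 7  [C₀.depth * -2 - 5]
5. n3.lim = false  [false]
6. n4.env = true  [terminal]
7. n5.sig = 8  [terminal]
8. n6.wid = false  [terminal]
9. n3.hot = "nv"  ["nv"]
10. n3.wid = 2  [C.depth + f.sig - 13]
11. n1.hot = "pm"  ["pm"]
12. n1.wid = 5  [C₁.wid + 3]
13. n7.cnt = 24  [C₀.wid + 19]
14. n9.wid = true  [terminal]
15. n10.env = false  [terminal]
16. n8.pre = 25  [25]
17. n8.hot = "wu"  ["wu"]
18. n12.wid = false  [terminal]
19. n11.pre = 27  [27]
20. n11.hot = "yr"  ["yr"]
21. n13.depth = 14  [B.cnt - 10]
22. n13.lim = false  [B.cnt > 24]
23. n14.wid = true  [terminal]
24. n15.wid = false  [terminal]
25. n13.hot = "kw"  ["kw"]
26. n13.wid = 20  [C.depth + 6]
27. n7.idx = 25  [S₀.pre * 2 - 25]
28. n16.depth = 28  [C₀.wid + 23]
29. n16.lim = false  [C₀.wid > 5]
30. n17.depth = 10  [C₀.depth - 18]
31. n17.lim = false  [C₀.depth > 28]
32. n18.env = true  [terminal]
33. n19.sig = -6  [terminal]
34. n20.sig = 21  [terminal]
35. n17.hot = "pv"  ["pv"]
36. n17.wid = 30  [f₀.sig + 36]
37. n16.hot = "wpv"  ["w" ++ C₁.hot]
38. n16.wid = 25  [C₀.depth * 3 - 59]
39. n0.pre = 0  [B.idx * -2 + 50]
40. n0.hot = "wpvn"  [C₁.hot ++ "n"]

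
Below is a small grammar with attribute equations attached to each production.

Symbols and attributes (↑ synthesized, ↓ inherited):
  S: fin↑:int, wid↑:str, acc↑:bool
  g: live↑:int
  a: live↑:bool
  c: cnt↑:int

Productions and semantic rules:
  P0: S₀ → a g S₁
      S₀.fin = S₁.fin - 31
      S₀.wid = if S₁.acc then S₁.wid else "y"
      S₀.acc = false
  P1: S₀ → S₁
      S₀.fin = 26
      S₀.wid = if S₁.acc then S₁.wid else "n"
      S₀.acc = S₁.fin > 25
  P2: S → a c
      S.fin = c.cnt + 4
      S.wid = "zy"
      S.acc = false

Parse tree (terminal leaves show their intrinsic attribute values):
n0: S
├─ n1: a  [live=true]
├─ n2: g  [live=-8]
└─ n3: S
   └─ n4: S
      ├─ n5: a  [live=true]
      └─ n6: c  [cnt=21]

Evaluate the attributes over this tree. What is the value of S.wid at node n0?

1. n1.live = true  [terminal]
2. n2.live = -8  [terminal]
3. n5.live = true  [terminal]
4. n6.cnt = 21  [terminal]
5. n4.fin = 25  [c.cnt + 4]
6. n4.wid = "zy"  ["zy"]
7. n4.acc = false  [false]
8. n3.fin = 26  [26]
9. n3.wid = "n"  [if S₁.acc then S₁.wid else "n"]
10. n3.acc = false  [S₁.fin > 25]
11. n0.fin = -5  [S₁.fin - 31]
12. n0.wid = "y"  [if S₁.acc then S₁.wid else "y"]
13. n0.acc = false  [false]

"y"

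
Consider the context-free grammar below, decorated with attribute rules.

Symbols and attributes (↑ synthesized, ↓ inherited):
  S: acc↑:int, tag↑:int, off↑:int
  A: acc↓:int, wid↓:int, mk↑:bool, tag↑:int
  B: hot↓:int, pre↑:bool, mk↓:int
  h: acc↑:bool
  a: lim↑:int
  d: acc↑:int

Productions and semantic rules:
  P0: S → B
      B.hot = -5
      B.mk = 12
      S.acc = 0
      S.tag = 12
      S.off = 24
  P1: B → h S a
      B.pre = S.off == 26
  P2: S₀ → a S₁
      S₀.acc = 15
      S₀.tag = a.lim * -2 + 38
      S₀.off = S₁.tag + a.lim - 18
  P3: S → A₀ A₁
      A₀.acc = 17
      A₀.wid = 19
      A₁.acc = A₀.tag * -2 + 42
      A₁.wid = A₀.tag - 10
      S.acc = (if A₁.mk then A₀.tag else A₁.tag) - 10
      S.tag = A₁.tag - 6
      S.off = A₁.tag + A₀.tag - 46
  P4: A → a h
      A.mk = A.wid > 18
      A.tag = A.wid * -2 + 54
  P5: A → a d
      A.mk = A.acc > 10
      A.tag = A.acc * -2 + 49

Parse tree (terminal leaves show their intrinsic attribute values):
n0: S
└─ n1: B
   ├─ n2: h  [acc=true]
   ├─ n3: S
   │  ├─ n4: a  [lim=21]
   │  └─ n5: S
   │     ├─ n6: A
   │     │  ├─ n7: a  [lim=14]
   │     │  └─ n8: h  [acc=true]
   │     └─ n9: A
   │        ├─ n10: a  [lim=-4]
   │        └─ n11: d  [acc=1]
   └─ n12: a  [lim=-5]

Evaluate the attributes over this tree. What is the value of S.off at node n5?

1. n1.hot = -5  [-5]
2. n1.mk = 12  [12]
3. n2.acc = true  [terminal]
4. n4.lim = 21  [terminal]
5. n6.acc = 17  [17]
6. n6.wid = 19  [19]
7. n7.lim = 14  [terminal]
8. n8.acc = true  [terminal]
9. n6.mk = true  [A.wid > 18]
10. n6.tag = 16  [A.wid * -2 + 54]
11. n9.acc = 10  [A₀.tag * -2 + 42]
12. n9.wid = 6  [A₀.tag - 10]
13. n10.lim = -4  [terminal]
14. n11.acc = 1  [terminal]
15. n9.mk = false  [A.acc > 10]
16. n9.tag = 29  [A.acc * -2 + 49]
17. n5.acc = 19  [(if A₁.mk then A₀.tag else A₁.tag) - 10]
18. n5.tag = 23  [A₁.tag - 6]
19. n5.off = -1  [A₁.tag + A₀.tag - 46]
20. n3.acc = 15  [15]
21. n3.tag = -4  [a.lim * -2 + 38]
22. n3.off = 26  [S₁.tag + a.lim - 18]
23. n12.lim = -5  [terminal]
24. n1.pre = true  [S.off == 26]
25. n0.acc = 0  [0]
26. n0.tag = 12  [12]
27. n0.off = 24  [24]

-1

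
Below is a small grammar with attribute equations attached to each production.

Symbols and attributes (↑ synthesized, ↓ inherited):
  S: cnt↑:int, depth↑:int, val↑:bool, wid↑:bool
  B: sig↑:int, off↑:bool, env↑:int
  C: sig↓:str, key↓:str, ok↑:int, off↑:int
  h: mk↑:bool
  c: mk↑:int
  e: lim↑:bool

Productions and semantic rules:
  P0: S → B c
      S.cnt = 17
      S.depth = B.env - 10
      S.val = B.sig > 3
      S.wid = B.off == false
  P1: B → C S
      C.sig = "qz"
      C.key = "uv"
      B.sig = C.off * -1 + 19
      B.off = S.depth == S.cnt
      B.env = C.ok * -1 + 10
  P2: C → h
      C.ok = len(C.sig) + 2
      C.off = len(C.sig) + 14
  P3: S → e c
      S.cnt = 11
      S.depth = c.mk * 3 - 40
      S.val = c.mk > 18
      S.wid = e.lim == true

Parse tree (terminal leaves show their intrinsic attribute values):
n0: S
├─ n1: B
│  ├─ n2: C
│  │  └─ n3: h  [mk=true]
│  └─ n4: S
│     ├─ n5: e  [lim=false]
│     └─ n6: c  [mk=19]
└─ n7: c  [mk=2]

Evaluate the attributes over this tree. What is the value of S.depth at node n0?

-4

1. n2.sig = "qz"  ["qz"]
2. n2.key = "uv"  ["uv"]
3. n3.mk = true  [terminal]
4. n2.ok = 4  [len(C.sig) + 2]
5. n2.off = 16  [len(C.sig) + 14]
6. n5.lim = false  [terminal]
7. n6.mk = 19  [terminal]
8. n4.cnt = 11  [11]
9. n4.depth = 17  [c.mk * 3 - 40]
10. n4.val = true  [c.mk > 18]
11. n4.wid = false  [e.lim == true]
12. n1.sig = 3  [C.off * -1 + 19]
13. n1.off = false  [S.depth == S.cnt]
14. n1.env = 6  [C.ok * -1 + 10]
15. n7.mk = 2  [terminal]
16. n0.cnt = 17  [17]
17. n0.depth = -4  [B.env - 10]
18. n0.val = false  [B.sig > 3]
19. n0.wid = true  [B.off == false]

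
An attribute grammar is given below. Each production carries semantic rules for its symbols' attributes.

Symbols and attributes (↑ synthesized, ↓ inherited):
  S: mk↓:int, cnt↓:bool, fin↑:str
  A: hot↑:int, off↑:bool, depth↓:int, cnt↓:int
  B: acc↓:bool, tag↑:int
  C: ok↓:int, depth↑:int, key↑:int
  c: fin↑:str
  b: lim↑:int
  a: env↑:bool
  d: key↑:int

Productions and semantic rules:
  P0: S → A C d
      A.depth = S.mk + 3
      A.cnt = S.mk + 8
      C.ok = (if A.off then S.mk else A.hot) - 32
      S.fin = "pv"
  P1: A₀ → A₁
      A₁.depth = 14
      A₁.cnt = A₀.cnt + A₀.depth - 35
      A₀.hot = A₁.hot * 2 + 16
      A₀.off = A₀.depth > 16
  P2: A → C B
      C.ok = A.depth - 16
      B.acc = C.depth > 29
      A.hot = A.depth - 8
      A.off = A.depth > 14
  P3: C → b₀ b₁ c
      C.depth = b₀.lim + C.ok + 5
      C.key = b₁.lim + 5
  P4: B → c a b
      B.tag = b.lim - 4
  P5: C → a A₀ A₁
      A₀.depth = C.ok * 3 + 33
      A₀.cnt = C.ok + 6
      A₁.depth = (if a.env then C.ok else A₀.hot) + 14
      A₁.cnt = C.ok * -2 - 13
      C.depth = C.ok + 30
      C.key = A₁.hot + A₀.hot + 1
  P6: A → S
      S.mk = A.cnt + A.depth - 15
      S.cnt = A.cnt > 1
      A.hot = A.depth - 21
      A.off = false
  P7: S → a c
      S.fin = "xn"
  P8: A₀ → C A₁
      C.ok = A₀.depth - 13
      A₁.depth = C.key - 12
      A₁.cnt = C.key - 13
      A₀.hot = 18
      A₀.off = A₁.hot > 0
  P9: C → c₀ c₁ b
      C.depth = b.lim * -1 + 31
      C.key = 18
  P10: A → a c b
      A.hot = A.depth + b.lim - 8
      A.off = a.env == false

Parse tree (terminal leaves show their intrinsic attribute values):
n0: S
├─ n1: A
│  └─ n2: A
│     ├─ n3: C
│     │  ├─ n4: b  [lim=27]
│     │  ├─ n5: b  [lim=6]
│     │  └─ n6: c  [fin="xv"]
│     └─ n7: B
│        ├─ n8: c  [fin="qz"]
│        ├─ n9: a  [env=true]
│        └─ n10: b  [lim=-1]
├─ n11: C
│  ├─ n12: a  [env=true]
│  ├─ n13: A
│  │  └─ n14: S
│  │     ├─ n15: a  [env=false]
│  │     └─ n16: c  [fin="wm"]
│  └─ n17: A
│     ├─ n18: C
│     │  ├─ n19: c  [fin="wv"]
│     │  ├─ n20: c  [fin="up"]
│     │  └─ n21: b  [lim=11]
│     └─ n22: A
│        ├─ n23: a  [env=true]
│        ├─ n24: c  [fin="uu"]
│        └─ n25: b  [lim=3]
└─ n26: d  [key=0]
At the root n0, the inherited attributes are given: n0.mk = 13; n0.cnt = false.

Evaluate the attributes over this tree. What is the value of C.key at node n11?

19

1. n0.mk = 13  [given at root]
2. n0.cnt = false  [given at root]
3. n1.depth = 16  [S.mk + 3]
4. n1.cnt = 21  [S.mk + 8]
5. n2.depth = 14  [14]
6. n2.cnt = 2  [A₀.cnt + A₀.depth - 35]
7. n3.ok = -2  [A.depth - 16]
8. n4.lim = 27  [terminal]
9. n5.lim = 6  [terminal]
10. n6.fin = "xv"  [terminal]
11. n3.depth = 30  [b₀.lim + C.ok + 5]
12. n3.key = 11  [b₁.lim + 5]
13. n7.acc = true  [C.depth > 29]
14. n8.fin = "qz"  [terminal]
15. n9.env = true  [terminal]
16. n10.lim = -1  [terminal]
17. n7.tag = -5  [b.lim - 4]
18. n2.hot = 6  [A.depth - 8]
19. n2.off = false  [A.depth > 14]
20. n1.hot = 28  [A₁.hot * 2 + 16]
21. n1.off = false  [A₀.depth > 16]
22. n11.ok = -4  [(if A.off then S.mk else A.hot) - 32]
23. n12.env = true  [terminal]
24. n13.depth = 21  [C.ok * 3 + 33]
25. n13.cnt = 2  [C.ok + 6]
26. n14.mk = 8  [A.cnt + A.depth - 15]
27. n14.cnt = true  [A.cnt > 1]
28. n15.env = false  [terminal]
29. n16.fin = "wm"  [terminal]
30. n14.fin = "xn"  ["xn"]
31. n13.hot = 0  [A.depth - 21]
32. n13.off = false  [false]
33. n17.depth = 10  [(if a.env then C.ok else A₀.hot) + 14]
34. n17.cnt = -5  [C.ok * -2 - 13]
35. n18.ok = -3  [A₀.depth - 13]
36. n19.fin = "wv"  [terminal]
37. n20.fin = "up"  [terminal]
38. n21.lim = 11  [terminal]
39. n18.depth = 20  [b.lim * -1 + 31]
40. n18.key = 18  [18]
41. n22.depth = 6  [C.key - 12]
42. n22.cnt = 5  [C.key - 13]
43. n23.env = true  [terminal]
44. n24.fin = "uu"  [terminal]
45. n25.lim = 3  [terminal]
46. n22.hot = 1  [A.depth + b.lim - 8]
47. n22.off = false  [a.env == false]
48. n17.hot = 18  [18]
49. n17.off = true  [A₁.hot > 0]
50. n11.depth = 26  [C.ok + 30]
51. n11.key = 19  [A₁.hot + A₀.hot + 1]
52. n26.key = 0  [terminal]
53. n0.fin = "pv"  ["pv"]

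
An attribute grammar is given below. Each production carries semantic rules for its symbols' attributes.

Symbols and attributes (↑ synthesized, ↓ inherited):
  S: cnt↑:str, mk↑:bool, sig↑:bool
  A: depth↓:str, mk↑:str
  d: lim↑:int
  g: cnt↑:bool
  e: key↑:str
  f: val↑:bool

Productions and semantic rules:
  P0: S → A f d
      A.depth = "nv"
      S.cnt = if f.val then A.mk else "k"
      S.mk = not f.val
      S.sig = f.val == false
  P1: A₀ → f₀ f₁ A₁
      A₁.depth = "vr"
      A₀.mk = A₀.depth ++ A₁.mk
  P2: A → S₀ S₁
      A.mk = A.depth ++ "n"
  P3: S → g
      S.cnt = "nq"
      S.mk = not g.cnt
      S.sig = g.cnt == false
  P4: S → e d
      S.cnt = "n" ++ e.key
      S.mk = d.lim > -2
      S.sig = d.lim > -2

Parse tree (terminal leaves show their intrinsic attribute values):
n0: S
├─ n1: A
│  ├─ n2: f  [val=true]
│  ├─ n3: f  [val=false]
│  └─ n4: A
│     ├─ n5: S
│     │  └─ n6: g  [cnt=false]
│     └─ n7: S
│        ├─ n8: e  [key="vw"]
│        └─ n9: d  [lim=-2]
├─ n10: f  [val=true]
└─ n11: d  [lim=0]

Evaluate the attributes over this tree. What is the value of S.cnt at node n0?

1. n1.depth = "nv"  ["nv"]
2. n2.val = true  [terminal]
3. n3.val = false  [terminal]
4. n4.depth = "vr"  ["vr"]
5. n6.cnt = false  [terminal]
6. n5.cnt = "nq"  ["nq"]
7. n5.mk = true  [not g.cnt]
8. n5.sig = true  [g.cnt == false]
9. n8.key = "vw"  [terminal]
10. n9.lim = -2  [terminal]
11. n7.cnt = "nvw"  ["n" ++ e.key]
12. n7.mk = false  [d.lim > -2]
13. n7.sig = false  [d.lim > -2]
14. n4.mk = "vrn"  [A.depth ++ "n"]
15. n1.mk = "nvvrn"  [A₀.depth ++ A₁.mk]
16. n10.val = true  [terminal]
17. n11.lim = 0  [terminal]
18. n0.cnt = "nvvrn"  [if f.val then A.mk else "k"]
19. n0.mk = false  [not f.val]
20. n0.sig = false  [f.val == false]

"nvvrn"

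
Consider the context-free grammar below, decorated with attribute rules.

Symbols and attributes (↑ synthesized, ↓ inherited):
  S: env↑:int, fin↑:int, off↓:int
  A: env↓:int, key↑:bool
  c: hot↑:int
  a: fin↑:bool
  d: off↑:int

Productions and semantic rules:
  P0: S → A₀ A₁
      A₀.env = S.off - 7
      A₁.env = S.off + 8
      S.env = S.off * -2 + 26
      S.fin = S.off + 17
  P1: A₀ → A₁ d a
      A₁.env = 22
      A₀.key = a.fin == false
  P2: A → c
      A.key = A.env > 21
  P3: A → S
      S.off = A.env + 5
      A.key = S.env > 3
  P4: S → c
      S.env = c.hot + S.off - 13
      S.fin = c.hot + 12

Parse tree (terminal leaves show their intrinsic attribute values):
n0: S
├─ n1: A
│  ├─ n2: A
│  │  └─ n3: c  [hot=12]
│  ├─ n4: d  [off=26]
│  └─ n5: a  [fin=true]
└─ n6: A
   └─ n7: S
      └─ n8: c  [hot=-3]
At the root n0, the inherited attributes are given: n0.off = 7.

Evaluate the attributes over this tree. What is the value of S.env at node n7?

1. n0.off = 7  [given at root]
2. n1.env = 0  [S.off - 7]
3. n2.env = 22  [22]
4. n3.hot = 12  [terminal]
5. n2.key = true  [A.env > 21]
6. n4.off = 26  [terminal]
7. n5.fin = true  [terminal]
8. n1.key = false  [a.fin == false]
9. n6.env = 15  [S.off + 8]
10. n7.off = 20  [A.env + 5]
11. n8.hot = -3  [terminal]
12. n7.env = 4  [c.hot + S.off - 13]
13. n7.fin = 9  [c.hot + 12]
14. n6.key = true  [S.env > 3]
15. n0.env = 12  [S.off * -2 + 26]
16. n0.fin = 24  [S.off + 17]

4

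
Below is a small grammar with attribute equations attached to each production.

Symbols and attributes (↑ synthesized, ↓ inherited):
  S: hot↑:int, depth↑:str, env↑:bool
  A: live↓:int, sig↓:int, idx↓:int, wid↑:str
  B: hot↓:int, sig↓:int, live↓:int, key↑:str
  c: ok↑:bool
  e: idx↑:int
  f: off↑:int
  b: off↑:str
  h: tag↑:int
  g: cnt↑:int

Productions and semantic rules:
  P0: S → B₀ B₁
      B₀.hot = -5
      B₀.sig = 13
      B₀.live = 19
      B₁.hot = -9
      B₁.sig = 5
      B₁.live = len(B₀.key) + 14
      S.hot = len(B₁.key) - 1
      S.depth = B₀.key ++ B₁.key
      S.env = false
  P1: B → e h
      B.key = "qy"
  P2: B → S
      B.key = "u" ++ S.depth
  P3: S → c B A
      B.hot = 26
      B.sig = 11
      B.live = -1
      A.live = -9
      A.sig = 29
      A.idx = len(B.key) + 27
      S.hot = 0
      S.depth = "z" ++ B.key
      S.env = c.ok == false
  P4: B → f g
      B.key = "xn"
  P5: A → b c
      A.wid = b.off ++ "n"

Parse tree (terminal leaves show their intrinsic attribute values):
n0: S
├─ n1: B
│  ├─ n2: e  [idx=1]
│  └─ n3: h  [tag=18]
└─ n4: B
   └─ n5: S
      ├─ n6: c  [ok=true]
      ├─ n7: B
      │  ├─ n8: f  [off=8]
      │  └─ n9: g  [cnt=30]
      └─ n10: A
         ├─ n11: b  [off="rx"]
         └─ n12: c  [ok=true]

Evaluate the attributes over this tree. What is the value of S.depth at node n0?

"qyuzxn"

1. n1.hot = -5  [-5]
2. n1.sig = 13  [13]
3. n1.live = 19  [19]
4. n2.idx = 1  [terminal]
5. n3.tag = 18  [terminal]
6. n1.key = "qy"  ["qy"]
7. n4.hot = -9  [-9]
8. n4.sig = 5  [5]
9. n4.live = 16  [len(B₀.key) + 14]
10. n6.ok = true  [terminal]
11. n7.hot = 26  [26]
12. n7.sig = 11  [11]
13. n7.live = -1  [-1]
14. n8.off = 8  [terminal]
15. n9.cnt = 30  [terminal]
16. n7.key = "xn"  ["xn"]
17. n10.live = -9  [-9]
18. n10.sig = 29  [29]
19. n10.idx = 29  [len(B.key) + 27]
20. n11.off = "rx"  [terminal]
21. n12.ok = true  [terminal]
22. n10.wid = "rxn"  [b.off ++ "n"]
23. n5.hot = 0  [0]
24. n5.depth = "zxn"  ["z" ++ B.key]
25. n5.env = false  [c.ok == false]
26. n4.key = "uzxn"  ["u" ++ S.depth]
27. n0.hot = 3  [len(B₁.key) - 1]
28. n0.depth = "qyuzxn"  [B₀.key ++ B₁.key]
29. n0.env = false  [false]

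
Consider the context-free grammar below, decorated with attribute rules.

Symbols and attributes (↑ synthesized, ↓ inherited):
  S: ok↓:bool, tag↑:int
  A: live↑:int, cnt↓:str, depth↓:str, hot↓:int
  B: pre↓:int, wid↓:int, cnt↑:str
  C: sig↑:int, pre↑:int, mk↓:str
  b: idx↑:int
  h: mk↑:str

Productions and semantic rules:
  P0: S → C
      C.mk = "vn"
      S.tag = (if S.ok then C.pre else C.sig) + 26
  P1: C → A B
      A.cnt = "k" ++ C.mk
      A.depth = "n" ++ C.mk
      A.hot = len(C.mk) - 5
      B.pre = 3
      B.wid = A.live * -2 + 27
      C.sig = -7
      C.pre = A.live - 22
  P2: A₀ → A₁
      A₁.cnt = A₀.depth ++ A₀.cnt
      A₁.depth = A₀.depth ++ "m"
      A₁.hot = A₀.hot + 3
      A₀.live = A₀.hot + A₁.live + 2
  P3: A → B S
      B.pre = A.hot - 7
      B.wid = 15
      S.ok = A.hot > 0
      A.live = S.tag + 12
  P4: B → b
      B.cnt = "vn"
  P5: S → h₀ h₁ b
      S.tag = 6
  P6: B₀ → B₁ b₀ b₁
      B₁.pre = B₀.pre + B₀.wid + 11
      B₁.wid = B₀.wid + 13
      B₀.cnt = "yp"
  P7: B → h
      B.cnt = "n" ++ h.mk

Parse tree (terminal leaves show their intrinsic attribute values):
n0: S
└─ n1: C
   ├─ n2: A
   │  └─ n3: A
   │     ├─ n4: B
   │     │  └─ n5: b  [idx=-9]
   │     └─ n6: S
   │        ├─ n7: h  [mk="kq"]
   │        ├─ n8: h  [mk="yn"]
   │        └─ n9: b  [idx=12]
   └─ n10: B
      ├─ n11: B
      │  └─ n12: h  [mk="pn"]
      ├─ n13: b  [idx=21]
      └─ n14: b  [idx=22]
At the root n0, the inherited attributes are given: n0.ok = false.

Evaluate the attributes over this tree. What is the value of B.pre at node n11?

1. n0.ok = false  [given at root]
2. n1.mk = "vn"  ["vn"]
3. n2.cnt = "kvn"  ["k" ++ C.mk]
4. n2.depth = "nvn"  ["n" ++ C.mk]
5. n2.hot = -3  [len(C.mk) - 5]
6. n3.cnt = "nvnkvn"  [A₀.depth ++ A₀.cnt]
7. n3.depth = "nvnm"  [A₀.depth ++ "m"]
8. n3.hot = 0  [A₀.hot + 3]
9. n4.pre = -7  [A.hot - 7]
10. n4.wid = 15  [15]
11. n5.idx = -9  [terminal]
12. n4.cnt = "vn"  ["vn"]
13. n6.ok = false  [A.hot > 0]
14. n7.mk = "kq"  [terminal]
15. n8.mk = "yn"  [terminal]
16. n9.idx = 12  [terminal]
17. n6.tag = 6  [6]
18. n3.live = 18  [S.tag + 12]
19. n2.live = 17  [A₀.hot + A₁.live + 2]
20. n10.pre = 3  [3]
21. n10.wid = -7  [A.live * -2 + 27]
22. n11.pre = 7  [B₀.pre + B₀.wid + 11]
23. n11.wid = 6  [B₀.wid + 13]
24. n12.mk = "pn"  [terminal]
25. n11.cnt = "npn"  ["n" ++ h.mk]
26. n13.idx = 21  [terminal]
27. n14.idx = 22  [terminal]
28. n10.cnt = "yp"  ["yp"]
29. n1.sig = -7  [-7]
30. n1.pre = -5  [A.live - 22]
31. n0.tag = 19  [(if S.ok then C.pre else C.sig) + 26]

7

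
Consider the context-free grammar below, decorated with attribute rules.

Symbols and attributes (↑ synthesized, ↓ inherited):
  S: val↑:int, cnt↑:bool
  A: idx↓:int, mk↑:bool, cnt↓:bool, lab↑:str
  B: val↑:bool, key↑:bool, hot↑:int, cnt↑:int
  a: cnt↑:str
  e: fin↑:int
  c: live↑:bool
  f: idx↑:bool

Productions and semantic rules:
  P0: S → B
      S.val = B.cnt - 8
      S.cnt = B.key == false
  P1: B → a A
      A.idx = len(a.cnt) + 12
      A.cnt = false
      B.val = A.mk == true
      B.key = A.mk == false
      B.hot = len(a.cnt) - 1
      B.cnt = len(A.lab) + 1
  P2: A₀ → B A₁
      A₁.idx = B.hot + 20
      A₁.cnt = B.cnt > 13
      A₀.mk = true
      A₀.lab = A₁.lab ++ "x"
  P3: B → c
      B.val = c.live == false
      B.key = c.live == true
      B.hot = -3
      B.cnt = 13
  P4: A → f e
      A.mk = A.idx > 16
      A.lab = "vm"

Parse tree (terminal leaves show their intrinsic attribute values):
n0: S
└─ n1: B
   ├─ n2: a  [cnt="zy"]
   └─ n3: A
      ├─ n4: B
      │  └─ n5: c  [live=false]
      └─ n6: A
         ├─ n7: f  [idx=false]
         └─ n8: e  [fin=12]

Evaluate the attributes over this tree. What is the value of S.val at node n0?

-4

1. n2.cnt = "zy"  [terminal]
2. n3.idx = 14  [len(a.cnt) + 12]
3. n3.cnt = false  [false]
4. n5.live = false  [terminal]
5. n4.val = true  [c.live == false]
6. n4.key = false  [c.live == true]
7. n4.hot = -3  [-3]
8. n4.cnt = 13  [13]
9. n6.idx = 17  [B.hot + 20]
10. n6.cnt = false  [B.cnt > 13]
11. n7.idx = false  [terminal]
12. n8.fin = 12  [terminal]
13. n6.mk = true  [A.idx > 16]
14. n6.lab = "vm"  ["vm"]
15. n3.mk = true  [true]
16. n3.lab = "vmx"  [A₁.lab ++ "x"]
17. n1.val = true  [A.mk == true]
18. n1.key = false  [A.mk == false]
19. n1.hot = 1  [len(a.cnt) - 1]
20. n1.cnt = 4  [len(A.lab) + 1]
21. n0.val = -4  [B.cnt - 8]
22. n0.cnt = true  [B.key == false]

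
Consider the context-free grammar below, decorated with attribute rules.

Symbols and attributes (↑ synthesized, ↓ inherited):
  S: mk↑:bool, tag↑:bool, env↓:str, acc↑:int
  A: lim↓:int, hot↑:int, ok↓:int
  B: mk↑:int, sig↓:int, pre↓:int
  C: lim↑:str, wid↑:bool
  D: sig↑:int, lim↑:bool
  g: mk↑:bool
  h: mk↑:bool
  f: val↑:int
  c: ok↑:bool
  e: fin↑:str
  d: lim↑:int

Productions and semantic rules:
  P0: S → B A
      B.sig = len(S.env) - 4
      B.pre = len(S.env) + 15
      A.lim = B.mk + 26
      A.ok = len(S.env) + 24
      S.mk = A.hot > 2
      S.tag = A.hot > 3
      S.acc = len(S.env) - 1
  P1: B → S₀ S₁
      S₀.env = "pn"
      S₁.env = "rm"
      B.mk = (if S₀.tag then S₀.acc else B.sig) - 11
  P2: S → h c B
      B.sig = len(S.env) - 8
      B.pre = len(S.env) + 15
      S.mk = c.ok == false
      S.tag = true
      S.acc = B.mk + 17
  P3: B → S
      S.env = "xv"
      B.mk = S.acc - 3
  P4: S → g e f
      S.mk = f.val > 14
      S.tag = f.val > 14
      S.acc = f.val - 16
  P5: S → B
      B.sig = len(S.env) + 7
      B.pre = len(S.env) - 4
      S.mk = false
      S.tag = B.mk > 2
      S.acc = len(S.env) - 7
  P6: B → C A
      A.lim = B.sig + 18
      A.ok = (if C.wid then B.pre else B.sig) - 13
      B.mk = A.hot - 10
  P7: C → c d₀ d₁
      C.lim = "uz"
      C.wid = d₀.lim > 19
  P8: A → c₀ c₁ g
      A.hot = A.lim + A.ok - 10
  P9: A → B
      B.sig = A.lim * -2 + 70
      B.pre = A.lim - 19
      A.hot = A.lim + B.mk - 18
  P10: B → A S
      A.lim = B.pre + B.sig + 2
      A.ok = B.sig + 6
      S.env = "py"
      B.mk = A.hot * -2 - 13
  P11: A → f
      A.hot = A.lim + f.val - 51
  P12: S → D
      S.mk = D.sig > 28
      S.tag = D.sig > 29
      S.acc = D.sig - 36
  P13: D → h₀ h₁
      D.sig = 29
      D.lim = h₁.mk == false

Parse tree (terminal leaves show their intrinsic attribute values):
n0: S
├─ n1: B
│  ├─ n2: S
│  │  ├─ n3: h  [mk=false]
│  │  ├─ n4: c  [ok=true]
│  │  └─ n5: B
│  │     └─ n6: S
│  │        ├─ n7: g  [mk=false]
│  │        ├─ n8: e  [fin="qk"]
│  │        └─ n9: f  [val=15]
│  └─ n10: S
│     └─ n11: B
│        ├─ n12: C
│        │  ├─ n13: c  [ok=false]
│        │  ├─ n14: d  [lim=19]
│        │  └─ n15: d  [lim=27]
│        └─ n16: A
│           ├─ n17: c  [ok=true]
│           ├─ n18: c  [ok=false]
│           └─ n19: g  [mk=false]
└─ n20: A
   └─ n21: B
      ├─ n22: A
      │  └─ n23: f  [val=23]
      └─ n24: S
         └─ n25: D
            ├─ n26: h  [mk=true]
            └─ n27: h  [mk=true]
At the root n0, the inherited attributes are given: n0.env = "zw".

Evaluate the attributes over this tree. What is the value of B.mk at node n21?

-7

1. n0.env = "zw"  [given at root]
2. n1.sig = -2  [len(S.env) - 4]
3. n1.pre = 17  [len(S.env) + 15]
4. n2.env = "pn"  ["pn"]
5. n3.mk = false  [terminal]
6. n4.ok = true  [terminal]
7. n5.sig = -6  [len(S.env) - 8]
8. n5.pre = 17  [len(S.env) + 15]
9. n6.env = "xv"  ["xv"]
10. n7.mk = false  [terminal]
11. n8.fin = "qk"  [terminal]
12. n9.val = 15  [terminal]
13. n6.mk = true  [f.val > 14]
14. n6.tag = true  [f.val > 14]
15. n6.acc = -1  [f.val - 16]
16. n5.mk = -4  [S.acc - 3]
17. n2.mk = false  [c.ok == false]
18. n2.tag = true  [true]
19. n2.acc = 13  [B.mk + 17]
20. n10.env = "rm"  ["rm"]
21. n11.sig = 9  [len(S.env) + 7]
22. n11.pre = -2  [len(S.env) - 4]
23. n13.ok = false  [terminal]
24. n14.lim = 19  [terminal]
25. n15.lim = 27  [terminal]
26. n12.lim = "uz"  ["uz"]
27. n12.wid = false  [d₀.lim > 19]
28. n16.lim = 27  [B.sig + 18]
29. n16.ok = -4  [(if C.wid then B.pre else B.sig) - 13]
30. n17.ok = true  [terminal]
31. n18.ok = false  [terminal]
32. n19.mk = false  [terminal]
33. n16.hot = 13  [A.lim + A.ok - 10]
34. n11.mk = 3  [A.hot - 10]
35. n10.mk = false  [false]
36. n10.tag = true  [B.mk > 2]
37. n10.acc = -5  [len(S.env) - 7]
38. n1.mk = 2  [(if S₀.tag then S₀.acc else B.sig) - 11]
39. n20.lim = 28  [B.mk + 26]
40. n20.ok = 26  [len(S.env) + 24]
41. n21.sig = 14  [A.lim * -2 + 70]
42. n21.pre = 9  [A.lim - 19]
43. n22.lim = 25  [B.pre + B.sig + 2]
44. n22.ok = 20  [B.sig + 6]
45. n23.val = 23  [terminal]
46. n22.hot = -3  [A.lim + f.val - 51]
47. n24.env = "py"  ["py"]
48. n26.mk = true  [terminal]
49. n27.mk = true  [terminal]
50. n25.sig = 29  [29]
51. n25.lim = false  [h₁.mk == false]
52. n24.mk = true  [D.sig > 28]
53. n24.tag = false  [D.sig > 29]
54. n24.acc = -7  [D.sig - 36]
55. n21.mk = -7  [A.hot * -2 - 13]
56. n20.hot = 3  [A.lim + B.mk - 18]
57. n0.mk = true  [A.hot > 2]
58. n0.tag = false  [A.hot > 3]
59. n0.acc = 1  [len(S.env) - 1]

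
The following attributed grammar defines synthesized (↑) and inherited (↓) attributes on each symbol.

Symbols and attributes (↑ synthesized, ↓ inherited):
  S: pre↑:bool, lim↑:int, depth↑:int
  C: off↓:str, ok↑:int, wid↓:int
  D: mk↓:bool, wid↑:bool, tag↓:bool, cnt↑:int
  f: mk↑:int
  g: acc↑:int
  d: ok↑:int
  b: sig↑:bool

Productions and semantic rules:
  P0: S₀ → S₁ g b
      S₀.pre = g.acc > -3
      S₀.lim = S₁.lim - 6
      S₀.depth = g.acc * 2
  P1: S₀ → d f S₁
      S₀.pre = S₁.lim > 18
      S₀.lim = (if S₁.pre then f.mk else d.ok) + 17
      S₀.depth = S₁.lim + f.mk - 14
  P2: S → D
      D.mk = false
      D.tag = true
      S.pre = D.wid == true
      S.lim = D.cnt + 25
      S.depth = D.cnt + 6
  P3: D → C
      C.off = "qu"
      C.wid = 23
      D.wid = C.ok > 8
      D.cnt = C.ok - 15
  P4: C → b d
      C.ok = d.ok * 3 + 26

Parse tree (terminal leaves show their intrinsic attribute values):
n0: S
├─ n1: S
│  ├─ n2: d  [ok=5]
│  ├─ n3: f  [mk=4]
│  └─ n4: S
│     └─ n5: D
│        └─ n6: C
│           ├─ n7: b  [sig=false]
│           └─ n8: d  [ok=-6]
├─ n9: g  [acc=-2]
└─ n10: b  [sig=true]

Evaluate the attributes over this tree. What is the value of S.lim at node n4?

1. n2.ok = 5  [terminal]
2. n3.mk = 4  [terminal]
3. n5.mk = false  [false]
4. n5.tag = true  [true]
5. n6.off = "qu"  ["qu"]
6. n6.wid = 23  [23]
7. n7.sig = false  [terminal]
8. n8.ok = -6  [terminal]
9. n6.ok = 8  [d.ok * 3 + 26]
10. n5.wid = false  [C.ok > 8]
11. n5.cnt = -7  [C.ok - 15]
12. n4.pre = false  [D.wid == true]
13. n4.lim = 18  [D.cnt + 25]
14. n4.depth = -1  [D.cnt + 6]
15. n1.pre = false  [S₁.lim > 18]
16. n1.lim = 22  [(if S₁.pre then f.mk else d.ok) + 17]
17. n1.depth = 8  [S₁.lim + f.mk - 14]
18. n9.acc = -2  [terminal]
19. n10.sig = true  [terminal]
20. n0.pre = true  [g.acc > -3]
21. n0.lim = 16  [S₁.lim - 6]
22. n0.depth = -4  [g.acc * 2]

18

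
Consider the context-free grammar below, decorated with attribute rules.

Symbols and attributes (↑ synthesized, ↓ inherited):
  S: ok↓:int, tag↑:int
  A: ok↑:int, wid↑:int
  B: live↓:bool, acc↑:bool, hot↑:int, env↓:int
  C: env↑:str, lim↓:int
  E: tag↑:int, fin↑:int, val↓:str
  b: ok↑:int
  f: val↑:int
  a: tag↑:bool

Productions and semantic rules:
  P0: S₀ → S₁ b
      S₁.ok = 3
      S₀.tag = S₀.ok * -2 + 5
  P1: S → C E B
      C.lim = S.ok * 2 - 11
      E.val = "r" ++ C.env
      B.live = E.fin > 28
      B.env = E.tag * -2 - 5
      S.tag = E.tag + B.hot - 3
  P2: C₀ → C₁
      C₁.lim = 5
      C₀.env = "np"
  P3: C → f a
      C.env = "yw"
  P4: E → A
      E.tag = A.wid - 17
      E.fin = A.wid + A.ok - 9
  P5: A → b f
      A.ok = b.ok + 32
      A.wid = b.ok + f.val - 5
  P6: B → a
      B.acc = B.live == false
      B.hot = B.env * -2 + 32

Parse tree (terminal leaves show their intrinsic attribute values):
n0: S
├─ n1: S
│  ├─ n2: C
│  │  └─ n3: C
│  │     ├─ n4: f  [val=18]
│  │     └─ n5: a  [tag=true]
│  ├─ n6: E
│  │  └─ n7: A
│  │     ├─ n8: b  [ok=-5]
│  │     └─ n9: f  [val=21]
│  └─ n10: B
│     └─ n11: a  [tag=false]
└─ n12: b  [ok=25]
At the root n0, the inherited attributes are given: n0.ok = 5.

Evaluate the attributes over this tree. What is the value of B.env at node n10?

1. n0.ok = 5  [given at root]
2. n1.ok = 3  [3]
3. n2.lim = -5  [S.ok * 2 - 11]
4. n3.lim = 5  [5]
5. n4.val = 18  [terminal]
6. n5.tag = true  [terminal]
7. n3.env = "yw"  ["yw"]
8. n2.env = "np"  ["np"]
9. n6.val = "rnp"  ["r" ++ C.env]
10. n8.ok = -5  [terminal]
11. n9.val = 21  [terminal]
12. n7.ok = 27  [b.ok + 32]
13. n7.wid = 11  [b.ok + f.val - 5]
14. n6.tag = -6  [A.wid - 17]
15. n6.fin = 29  [A.wid + A.ok - 9]
16. n10.live = true  [E.fin > 28]
17. n10.env = 7  [E.tag * -2 - 5]
18. n11.tag = false  [terminal]
19. n10.acc = false  [B.live == false]
20. n10.hot = 18  [B.env * -2 + 32]
21. n1.tag = 9  [E.tag + B.hot - 3]
22. n12.ok = 25  [terminal]
23. n0.tag = -5  [S₀.ok * -2 + 5]

7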